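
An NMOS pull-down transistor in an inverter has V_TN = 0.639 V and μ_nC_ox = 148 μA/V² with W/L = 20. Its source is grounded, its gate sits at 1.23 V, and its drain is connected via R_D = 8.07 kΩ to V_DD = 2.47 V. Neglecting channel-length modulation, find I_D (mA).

I_D = 0.282 mA

V_GS = V_G = 1.23 V, so V_ov = 1.23 − 0.639 = 0.591 V.
k_n = μ_nC_ox · (W/L) = 2.96 mA/V².
Assume saturation: I_D = ½ k_n V_ov² = 0.5 × 2.96 × 0.591² = 0.517 mA, giving V_DS = V_DD − I_D R_D = 2.47 − 0.517 × 8.07 = -1.7 V.
But -1.7 V < V_ov = 0.591 V, so the device is actually in triode.
In triode I_D = k_n[V_ov V_DS − ½ V_DS²] and I_D = (V_DD − V_DS)/R_D. Equating: 11.9 V_DS² − 15.12 V_DS + 2.47 = 0, giving V_DS = 0.193 V (the root below V_ov).
I_D = (2.47 − 0.193) / 8.07 = 0.282 mA.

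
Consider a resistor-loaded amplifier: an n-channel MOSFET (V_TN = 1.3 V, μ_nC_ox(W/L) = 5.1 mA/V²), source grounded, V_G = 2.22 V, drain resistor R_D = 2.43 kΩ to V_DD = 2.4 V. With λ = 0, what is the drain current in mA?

I_D = 0.898 mA

V_GS = V_G = 2.22 V, so V_ov = 2.22 − 1.3 = 0.92 V.
Assume saturation: I_D = ½ k_n V_ov² = 0.5 × 5.1 × 0.92² = 2.16 mA, giving V_DS = V_DD − I_D R_D = 2.4 − 2.16 × 2.43 = -2.84 V.
But -2.84 V < V_ov = 0.92 V, so the device is actually in triode.
In triode I_D = k_n[V_ov V_DS − ½ V_DS²] and I_D = (V_DD − V_DS)/R_D. Equating: 6.2 V_DS² − 12.4 V_DS + 2.4 = 0, giving V_DS = 0.217 V (the root below V_ov).
I_D = (2.4 − 0.217) / 2.43 = 0.898 mA.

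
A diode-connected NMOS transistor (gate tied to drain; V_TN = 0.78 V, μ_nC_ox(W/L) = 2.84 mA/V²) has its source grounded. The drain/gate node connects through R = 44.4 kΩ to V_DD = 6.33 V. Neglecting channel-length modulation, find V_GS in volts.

With gate tied to drain, V_GS = V_DS ≥ V_GS − V_TN, so the device is in saturation.
KCL at the drain: ½ k_n (V_GS − V_TN)² = (V_DD − V_GS)/R.
Let x = V_GS − 0.78. Then 63 x² + x − 5.55 = 0, giving x = 0.289 V (positive root), so V_GS = 1.07 V.
I_D = (V_DD − V_GS)/R = (6.33 − 1.07) / 44.4 = 0.118 mA.

V_GS = 1.07 V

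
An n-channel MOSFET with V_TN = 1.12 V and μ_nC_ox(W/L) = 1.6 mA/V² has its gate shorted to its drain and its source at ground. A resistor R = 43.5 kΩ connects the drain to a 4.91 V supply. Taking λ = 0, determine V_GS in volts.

V_GS = 1.44 V

With gate tied to drain, V_GS = V_DS ≥ V_GS − V_TN, so the device is in saturation.
KCL at the drain: ½ k_n (V_GS − V_TN)² = (V_DD − V_GS)/R.
Let x = V_GS − 1.12. Then 34.8 x² + x − 3.79 = 0, giving x = 0.316 V (positive root), so V_GS = 1.44 V.
I_D = (V_DD − V_GS)/R = (4.91 − 1.44) / 43.5 = 0.0799 mA.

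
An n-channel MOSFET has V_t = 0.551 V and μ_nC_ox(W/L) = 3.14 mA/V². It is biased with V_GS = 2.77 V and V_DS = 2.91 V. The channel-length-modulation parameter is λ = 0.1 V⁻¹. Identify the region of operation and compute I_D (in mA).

Saturation; I_D = 9.98 mA

V_ov = V_GS − V_t = 2.77 − 0.551 = 2.22 V.
Since V_DS = 2.91 V ≥ V_ov = 2.22 V, the device is in saturation.
I_D = ½ k_n V_ov² (1 + λ V_DS) = 0.5 × 3.14 × 2.22² × (1 + 0.1 × 2.91) = 9.98 mA.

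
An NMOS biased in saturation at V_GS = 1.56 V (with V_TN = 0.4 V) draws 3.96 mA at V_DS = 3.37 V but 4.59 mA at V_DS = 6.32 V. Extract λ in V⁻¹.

With V_GS fixed, I_D ∝ (1 + λ V_DS) in saturation, so I_D2/I_D1 = (1 + λ V_DS2)/(1 + λ V_DS1).
4.59/3.96 = 1.159 = (1 + 6.32 λ)/(1 + 3.37 λ).
Solving: λ (I_D1 V_DS2 − I_D2 V_DS1) = I_D2 − I_D1, so λ = (4.59 − 3.96) / (3.96 × 6.32 − 4.59 × 3.37) = 0.63 / 9.56 = 0.0659 V⁻¹.

λ = 0.0659 V⁻¹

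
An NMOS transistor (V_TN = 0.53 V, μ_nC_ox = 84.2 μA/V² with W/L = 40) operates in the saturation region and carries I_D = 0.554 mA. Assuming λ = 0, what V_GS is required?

k_n = μ_nC_ox · (W/L) = 3.368 mA/V².
In saturation I_D = ½ k_n (V_GS − V_TN)², so V_GS − V_TN = √(2 I_D / k_n) = √(2 × 0.554 / 3.368) = 0.574 V.
V_GS = 0.53 + 0.574 = 1.1 V.

V_GS = 1.10 V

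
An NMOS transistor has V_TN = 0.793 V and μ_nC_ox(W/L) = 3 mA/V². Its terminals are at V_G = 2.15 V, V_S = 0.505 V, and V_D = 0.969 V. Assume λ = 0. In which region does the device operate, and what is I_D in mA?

V_GS = V_G − V_S = 2.15 − 0.505 = 1.65 V; V_DS = V_D − V_S = 0.969 − 0.505 = 0.464 V.
V_ov = V_GS − V_TN = 1.65 − 0.793 = 0.852 V.
Since V_DS = 0.464 V < V_ov = 0.852 V, the device is in the triode region.
I_D = k_n [V_ov · V_DS − ½ V_DS²] = 3 × [0.852 × 0.464 − 0.5 × 0.464²] = 0.863 mA.

Triode; I_D = 0.863 mA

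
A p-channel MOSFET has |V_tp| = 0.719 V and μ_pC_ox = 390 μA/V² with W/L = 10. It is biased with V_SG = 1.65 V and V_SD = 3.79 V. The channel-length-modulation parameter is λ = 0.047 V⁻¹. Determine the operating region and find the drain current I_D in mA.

Saturation; I_D = 1.99 mA

k_p = μ_pC_ox · (W/L) = 3.9 mA/V².
V_ov = V_SG − |V_tp| = 1.65 − 0.719 = 0.931 V.
Since V_SD = 3.79 V ≥ V_ov = 0.931 V, the device is in saturation.
I_D = ½ k_p V_ov² (1 + λ V_SD) = 0.5 × 3.9 × 0.931² × (1 + 0.047 × 3.79) = 1.99 mA.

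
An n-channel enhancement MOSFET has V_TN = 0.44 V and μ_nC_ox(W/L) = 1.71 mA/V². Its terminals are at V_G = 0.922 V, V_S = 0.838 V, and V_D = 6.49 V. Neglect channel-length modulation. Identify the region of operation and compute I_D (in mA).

Cutoff; I_D = 0 mA

V_GS = V_G − V_S = 0.922 − 0.838 = 0.084 V; V_DS = V_D − V_S = 6.49 − 0.838 = 5.65 V.
V_GS = 0.084 V < V_TN = 0.44 V, so the transistor is in cutoff.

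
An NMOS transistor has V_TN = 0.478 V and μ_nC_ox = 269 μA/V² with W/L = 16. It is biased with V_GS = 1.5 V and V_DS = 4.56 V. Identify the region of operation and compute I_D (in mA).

Saturation; I_D = 2.25 mA

k_n = μ_nC_ox · (W/L) = 4.304 mA/V².
V_ov = V_GS − V_TN = 1.5 − 0.478 = 1.02 V.
Since V_DS = 4.56 V ≥ V_ov = 1.02 V, the device is in saturation.
I_D = ½ k_n V_ov² = 0.5 × 4.304 × 1.02² = 2.25 mA.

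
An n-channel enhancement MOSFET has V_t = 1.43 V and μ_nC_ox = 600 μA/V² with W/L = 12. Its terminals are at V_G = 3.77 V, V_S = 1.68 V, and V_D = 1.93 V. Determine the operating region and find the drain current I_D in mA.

V_GS = V_G − V_S = 3.77 − 1.68 = 2.09 V; V_DS = V_D − V_S = 1.93 − 1.68 = 0.25 V.
k_n = μ_nC_ox · (W/L) = 7.2 mA/V².
V_ov = V_GS − V_t = 2.09 − 1.43 = 0.66 V.
Since V_DS = 0.25 V < V_ov = 0.66 V, the device is in the triode region.
I_D = k_n [V_ov · V_DS − ½ V_DS²] = 7.2 × [0.66 × 0.25 − 0.5 × 0.25²] = 0.963 mA.

Triode; I_D = 0.963 mA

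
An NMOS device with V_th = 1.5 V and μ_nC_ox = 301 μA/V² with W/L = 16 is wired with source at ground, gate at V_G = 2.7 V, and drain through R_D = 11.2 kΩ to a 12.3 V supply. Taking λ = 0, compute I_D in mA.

V_GS = V_G = 2.7 V, so V_ov = 2.7 − 1.5 = 1.2 V.
k_n = μ_nC_ox · (W/L) = 4.816 mA/V².
Assume saturation: I_D = ½ k_n V_ov² = 0.5 × 4.816 × 1.2² = 3.47 mA, giving V_DS = V_DD − I_D R_D = 12.3 − 3.47 × 11.2 = -26.5 V.
But -26.5 V < V_ov = 1.2 V, so the device is actually in triode.
In triode I_D = k_n[V_ov V_DS − ½ V_DS²] and I_D = (V_DD − V_DS)/R_D. Equating: 27 V_DS² − 65.73 V_DS + 12.3 = 0, giving V_DS = 0.204 V (the root below V_ov).
I_D = (12.3 − 0.204) / 11.2 = 1.08 mA.

I_D = 1.08 mA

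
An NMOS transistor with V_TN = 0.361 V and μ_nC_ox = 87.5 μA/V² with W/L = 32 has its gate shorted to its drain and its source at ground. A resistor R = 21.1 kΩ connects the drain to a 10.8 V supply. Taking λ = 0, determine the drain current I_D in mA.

I_D = 0.467 mA

With gate tied to drain, V_GS = V_DS ≥ V_GS − V_TN, so the device is in saturation.
k_n = μ_nC_ox · (W/L) = 2.8 mA/V².
KCL at the drain: ½ k_n (V_GS − V_TN)² = (V_DD − V_GS)/R.
Let x = V_GS − 0.361. Then 29.5 x² + x − 10.44 = 0, giving x = 0.578 V (positive root), so V_GS = 0.939 V.
I_D = (V_DD − V_GS)/R = (10.8 − 0.939) / 21.1 = 0.467 mA.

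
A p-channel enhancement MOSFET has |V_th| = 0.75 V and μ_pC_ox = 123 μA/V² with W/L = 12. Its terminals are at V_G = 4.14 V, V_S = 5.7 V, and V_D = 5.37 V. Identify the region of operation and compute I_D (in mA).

V_SG = V_S − V_G = 5.7 − 4.14 = 1.56 V; V_SD = V_S − V_D = 5.7 − 5.37 = 0.33 V.
k_p = μ_pC_ox · (W/L) = 1.476 mA/V².
V_ov = V_SG − |V_th| = 1.56 − 0.75 = 0.81 V.
Since V_SD = 0.33 V < V_ov = 0.81 V, the device is in the triode region.
I_D = k_p [V_ov · V_SD − ½ V_SD²] = 1.476 × [0.81 × 0.33 − 0.5 × 0.33²] = 0.314 mA.

Triode; I_D = 0.314 mA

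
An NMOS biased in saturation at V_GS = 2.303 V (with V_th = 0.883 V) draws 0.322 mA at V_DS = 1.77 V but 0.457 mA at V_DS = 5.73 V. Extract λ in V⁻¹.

λ = 0.130 V⁻¹

With V_GS fixed, I_D ∝ (1 + λ V_DS) in saturation, so I_D2/I_D1 = (1 + λ V_DS2)/(1 + λ V_DS1).
0.457/0.322 = 1.419 = (1 + 5.73 λ)/(1 + 1.77 λ).
Solving: λ (I_D1 V_DS2 − I_D2 V_DS1) = I_D2 − I_D1, so λ = (0.457 − 0.322) / (0.322 × 5.73 − 0.457 × 1.77) = 0.135 / 1.04 = 0.13 V⁻¹.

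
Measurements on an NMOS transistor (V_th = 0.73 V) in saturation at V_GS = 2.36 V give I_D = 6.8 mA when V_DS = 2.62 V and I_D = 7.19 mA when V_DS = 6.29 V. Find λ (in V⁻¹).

λ = 0.0163 V⁻¹

With V_GS fixed, I_D ∝ (1 + λ V_DS) in saturation, so I_D2/I_D1 = (1 + λ V_DS2)/(1 + λ V_DS1).
7.19/6.8 = 1.057 = (1 + 6.29 λ)/(1 + 2.62 λ).
Solving: λ (I_D1 V_DS2 − I_D2 V_DS1) = I_D2 − I_D1, so λ = (7.19 − 6.8) / (6.8 × 6.29 − 7.19 × 2.62) = 0.39 / 23.9 = 0.0163 V⁻¹.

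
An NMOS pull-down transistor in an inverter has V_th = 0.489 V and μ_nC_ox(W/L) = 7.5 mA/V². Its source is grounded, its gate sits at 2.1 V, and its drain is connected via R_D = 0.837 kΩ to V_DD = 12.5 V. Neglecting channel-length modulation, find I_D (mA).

V_GS = V_G = 2.1 V, so V_ov = 2.1 − 0.489 = 1.61 V.
Assume saturation: I_D = ½ k_n V_ov² = 0.5 × 7.5 × 1.61² = 9.73 mA, giving V_DS = V_DD − I_D R_D = 12.5 − 9.73 × 0.837 = 4.35 V.
V_DS = 4.35 V ≥ V_ov = 1.61 V, confirming saturation.

I_D = 9.73 mA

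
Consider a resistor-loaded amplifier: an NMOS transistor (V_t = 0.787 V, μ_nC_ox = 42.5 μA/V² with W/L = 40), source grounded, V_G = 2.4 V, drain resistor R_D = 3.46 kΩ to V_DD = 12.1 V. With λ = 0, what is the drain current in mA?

V_GS = V_G = 2.4 V, so V_ov = 2.4 − 0.787 = 1.61 V.
k_n = μ_nC_ox · (W/L) = 1.7 mA/V².
Assume saturation: I_D = ½ k_n V_ov² = 0.5 × 1.7 × 1.61² = 2.21 mA, giving V_DS = V_DD − I_D R_D = 12.1 − 2.21 × 3.46 = 4.45 V.
V_DS = 4.45 V ≥ V_ov = 1.61 V, confirming saturation.

I_D = 2.21 mA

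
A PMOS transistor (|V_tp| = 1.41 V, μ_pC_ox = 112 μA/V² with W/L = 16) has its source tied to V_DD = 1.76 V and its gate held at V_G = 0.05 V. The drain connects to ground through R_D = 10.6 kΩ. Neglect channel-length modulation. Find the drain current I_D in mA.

I_D = 0.0806 mA

V_SG = V_DD − V_G = 1.76 − 0.05 = 1.71 V, so V_ov = 1.71 − 1.41 = 0.3 V.
k_p = μ_pC_ox · (W/L) = 1.792 mA/V².
Assume saturation: I_D = ½ k_p V_ov² = 0.5 × 1.792 × 0.3² = 0.0806 mA, giving V_SD = V_DD − I_D R_D = 1.76 − 0.0806 × 10.6 = 0.905 V.
V_SD = 0.905 V ≥ V_ov = 0.3 V, confirming saturation.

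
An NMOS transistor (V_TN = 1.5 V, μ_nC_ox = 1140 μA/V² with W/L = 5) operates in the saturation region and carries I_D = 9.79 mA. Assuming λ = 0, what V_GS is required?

k_n = μ_nC_ox · (W/L) = 5.7 mA/V².
In saturation I_D = ½ k_n (V_GS − V_TN)², so V_GS − V_TN = √(2 I_D / k_n) = √(2 × 9.79 / 5.7) = 1.85 V.
V_GS = 1.5 + 1.85 = 3.35 V.

V_GS = 3.35 V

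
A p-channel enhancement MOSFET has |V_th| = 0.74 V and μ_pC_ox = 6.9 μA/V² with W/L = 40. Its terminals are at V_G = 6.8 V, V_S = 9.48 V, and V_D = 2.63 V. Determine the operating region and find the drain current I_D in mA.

V_SG = V_S − V_G = 9.48 − 6.8 = 2.68 V; V_SD = V_S − V_D = 9.48 − 2.63 = 6.85 V.
k_p = μ_pC_ox · (W/L) = 0.276 mA/V².
V_ov = V_SG − |V_th| = 2.68 − 0.74 = 1.94 V.
Since V_SD = 6.85 V ≥ V_ov = 1.94 V, the device is in saturation.
I_D = ½ k_p V_ov² = 0.5 × 0.276 × 1.94² = 0.519 mA.

Saturation; I_D = 0.519 mA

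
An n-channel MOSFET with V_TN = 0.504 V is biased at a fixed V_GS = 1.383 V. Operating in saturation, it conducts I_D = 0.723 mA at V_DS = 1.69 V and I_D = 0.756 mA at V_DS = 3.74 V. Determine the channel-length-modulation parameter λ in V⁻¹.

With V_GS fixed, I_D ∝ (1 + λ V_DS) in saturation, so I_D2/I_D1 = (1 + λ V_DS2)/(1 + λ V_DS1).
0.756/0.723 = 1.046 = (1 + 3.74 λ)/(1 + 1.69 λ).
Solving: λ (I_D1 V_DS2 − I_D2 V_DS1) = I_D2 − I_D1, so λ = (0.756 − 0.723) / (0.723 × 3.74 − 0.756 × 1.69) = 0.033 / 1.43 = 0.0231 V⁻¹.

λ = 0.0231 V⁻¹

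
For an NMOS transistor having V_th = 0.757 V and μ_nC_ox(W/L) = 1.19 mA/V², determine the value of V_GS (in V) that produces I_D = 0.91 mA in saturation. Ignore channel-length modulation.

V_GS = 1.99 V

In saturation I_D = ½ k_n (V_GS − V_th)², so V_GS − V_th = √(2 I_D / k_n) = √(2 × 0.91 / 1.19) = 1.24 V.
V_GS = 0.757 + 1.24 = 1.99 V.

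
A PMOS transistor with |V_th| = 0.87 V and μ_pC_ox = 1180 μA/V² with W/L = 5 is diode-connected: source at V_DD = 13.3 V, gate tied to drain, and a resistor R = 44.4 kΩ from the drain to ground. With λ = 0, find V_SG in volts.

V_SG = 1.17 V

With gate tied to drain, V_SG = V_SD ≥ V_SG − |V_th|, so the device is in saturation.
k_p = μ_pC_ox · (W/L) = 5.9 mA/V².
KCL at the drain: ½ k_p (V_SG − |V_th|)² = (V_DD − V_SG)/R.
Let x = V_SG − 0.87. Then 131 x² + x − 12.43 = 0, giving x = 0.304 V (positive root), so V_SG = 1.17 V.
I_D = (V_DD − V_SG)/R = (13.3 − 1.17) / 44.4 = 0.273 mA.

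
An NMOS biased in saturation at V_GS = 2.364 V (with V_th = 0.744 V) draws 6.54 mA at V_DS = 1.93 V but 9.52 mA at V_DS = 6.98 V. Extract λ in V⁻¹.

With V_GS fixed, I_D ∝ (1 + λ V_DS) in saturation, so I_D2/I_D1 = (1 + λ V_DS2)/(1 + λ V_DS1).
9.52/6.54 = 1.456 = (1 + 6.98 λ)/(1 + 1.93 λ).
Solving: λ (I_D1 V_DS2 − I_D2 V_DS1) = I_D2 − I_D1, so λ = (9.52 − 6.54) / (6.54 × 6.98 − 9.52 × 1.93) = 2.98 / 27.3 = 0.109 V⁻¹.

λ = 0.109 V⁻¹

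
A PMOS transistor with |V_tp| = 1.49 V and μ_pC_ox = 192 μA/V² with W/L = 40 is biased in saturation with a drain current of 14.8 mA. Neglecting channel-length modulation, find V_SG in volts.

V_SG = 3.45 V

k_p = μ_pC_ox · (W/L) = 7.68 mA/V².
In saturation I_D = ½ k_p (V_SG − |V_tp|)², so V_SG − |V_tp| = √(2 I_D / k_p) = √(2 × 14.8 / 7.68) = 1.96 V.
V_SG = 1.49 + 1.96 = 3.45 V.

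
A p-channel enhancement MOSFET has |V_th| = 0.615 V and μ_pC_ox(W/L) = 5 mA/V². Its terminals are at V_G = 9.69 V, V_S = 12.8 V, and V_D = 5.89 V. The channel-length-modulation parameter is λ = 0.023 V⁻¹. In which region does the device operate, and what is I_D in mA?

V_SG = V_S − V_G = 12.8 − 9.69 = 3.11 V; V_SD = V_S − V_D = 12.8 − 5.89 = 6.91 V.
V_ov = V_SG − |V_th| = 3.11 − 0.615 = 2.5 V.
Since V_SD = 6.91 V ≥ V_ov = 2.5 V, the device is in saturation.
I_D = ½ k_p V_ov² (1 + λ V_SD) = 0.5 × 5 × 2.5² × (1 + 0.023 × 6.91) = 18 mA.

Saturation; I_D = 18.0 mA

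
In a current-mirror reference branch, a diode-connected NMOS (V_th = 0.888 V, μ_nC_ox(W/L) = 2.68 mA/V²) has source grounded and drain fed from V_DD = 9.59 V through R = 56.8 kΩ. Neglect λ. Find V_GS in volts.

With gate tied to drain, V_GS = V_DS ≥ V_GS − V_th, so the device is in saturation.
KCL at the drain: ½ k_n (V_GS − V_th)² = (V_DD − V_GS)/R.
Let x = V_GS − 0.888. Then 76.1 x² + x − 8.702 = 0, giving x = 0.332 V (positive root), so V_GS = 1.22 V.
I_D = (V_DD − V_GS)/R = (9.59 − 1.22) / 56.8 = 0.147 mA.

V_GS = 1.22 V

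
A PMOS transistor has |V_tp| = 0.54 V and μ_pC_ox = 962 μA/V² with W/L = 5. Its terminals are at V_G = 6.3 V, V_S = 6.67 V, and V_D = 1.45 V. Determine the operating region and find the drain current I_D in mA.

Cutoff; I_D = 0 mA

V_SG = V_S − V_G = 6.67 − 6.3 = 0.37 V; V_SD = V_S − V_D = 6.67 − 1.45 = 5.22 V.
V_SG = 0.37 V < |V_tp| = 0.54 V, so the transistor is in cutoff.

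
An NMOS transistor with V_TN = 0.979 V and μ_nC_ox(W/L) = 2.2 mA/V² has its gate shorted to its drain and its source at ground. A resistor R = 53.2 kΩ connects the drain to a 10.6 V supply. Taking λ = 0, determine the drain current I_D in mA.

With gate tied to drain, V_GS = V_DS ≥ V_GS − V_TN, so the device is in saturation.
KCL at the drain: ½ k_n (V_GS − V_TN)² = (V_DD − V_GS)/R.
Let x = V_GS − 0.979. Then 58.5 x² + x − 9.621 = 0, giving x = 0.397 V (positive root), so V_GS = 1.38 V.
I_D = (V_DD − V_GS)/R = (10.6 − 1.38) / 53.2 = 0.173 mA.

I_D = 0.173 mA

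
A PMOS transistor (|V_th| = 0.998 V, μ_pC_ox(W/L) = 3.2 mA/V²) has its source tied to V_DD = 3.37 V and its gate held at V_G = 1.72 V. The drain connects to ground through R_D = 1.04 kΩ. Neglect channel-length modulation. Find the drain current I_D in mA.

V_SG = V_DD − V_G = 3.37 − 1.72 = 1.65 V, so V_ov = 1.65 − 0.998 = 0.652 V.
Assume saturation: I_D = ½ k_p V_ov² = 0.5 × 3.2 × 0.652² = 0.68 mA, giving V_SD = V_DD − I_D R_D = 3.37 − 0.68 × 1.04 = 2.66 V.
V_SD = 2.66 V ≥ V_ov = 0.652 V, confirming saturation.

I_D = 0.680 mA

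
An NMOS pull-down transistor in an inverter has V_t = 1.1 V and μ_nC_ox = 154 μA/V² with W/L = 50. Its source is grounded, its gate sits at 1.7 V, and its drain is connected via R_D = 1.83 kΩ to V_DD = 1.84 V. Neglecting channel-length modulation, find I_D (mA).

I_D = 0.876 mA

V_GS = V_G = 1.7 V, so V_ov = 1.7 − 1.1 = 0.6 V.
k_n = μ_nC_ox · (W/L) = 7.7 mA/V².
Assume saturation: I_D = ½ k_n V_ov² = 0.5 × 7.7 × 0.6² = 1.39 mA, giving V_DS = V_DD − I_D R_D = 1.84 − 1.39 × 1.83 = -0.696 V.
But -0.696 V < V_ov = 0.6 V, so the device is actually in triode.
In triode I_D = k_n[V_ov V_DS − ½ V_DS²] and I_D = (V_DD − V_DS)/R_D. Equating: 7.05 V_DS² − 9.455 V_DS + 1.84 = 0, giving V_DS = 0.236 V (the root below V_ov).
I_D = (1.84 − 0.236) / 1.83 = 0.876 mA.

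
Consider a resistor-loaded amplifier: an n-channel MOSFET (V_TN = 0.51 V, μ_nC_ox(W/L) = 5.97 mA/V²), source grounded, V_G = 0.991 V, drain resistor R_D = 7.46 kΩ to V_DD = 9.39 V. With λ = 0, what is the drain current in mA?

V_GS = V_G = 0.991 V, so V_ov = 0.991 − 0.51 = 0.481 V.
Assume saturation: I_D = ½ k_n V_ov² = 0.5 × 5.97 × 0.481² = 0.691 mA, giving V_DS = V_DD − I_D R_D = 9.39 − 0.691 × 7.46 = 4.24 V.
V_DS = 4.24 V ≥ V_ov = 0.481 V, confirming saturation.

I_D = 0.691 mA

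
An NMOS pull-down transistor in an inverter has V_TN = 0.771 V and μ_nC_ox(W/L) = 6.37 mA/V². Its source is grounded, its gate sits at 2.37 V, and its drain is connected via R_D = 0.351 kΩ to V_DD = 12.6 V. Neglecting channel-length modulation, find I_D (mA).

I_D = 8.14 mA

V_GS = V_G = 2.37 V, so V_ov = 2.37 − 0.771 = 1.6 V.
Assume saturation: I_D = ½ k_n V_ov² = 0.5 × 6.37 × 1.6² = 8.14 mA, giving V_DS = V_DD − I_D R_D = 12.6 − 8.14 × 0.351 = 9.74 V.
V_DS = 9.74 V ≥ V_ov = 1.6 V, confirming saturation.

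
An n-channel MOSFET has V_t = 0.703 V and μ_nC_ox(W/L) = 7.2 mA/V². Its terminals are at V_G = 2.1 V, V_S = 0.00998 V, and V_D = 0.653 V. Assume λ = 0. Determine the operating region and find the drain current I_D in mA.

V_GS = V_G − V_S = 2.1 − 0.00998 = 2.09 V; V_DS = V_D − V_S = 0.653 − 0.00998 = 0.643 V.
V_ov = V_GS − V_t = 2.09 − 0.703 = 1.39 V.
Since V_DS = 0.643 V < V_ov = 1.39 V, the device is in the triode region.
I_D = k_n [V_ov · V_DS − ½ V_DS²] = 7.2 × [1.39 × 0.643 − 0.5 × 0.643²] = 4.93 mA.

Triode; I_D = 4.93 mA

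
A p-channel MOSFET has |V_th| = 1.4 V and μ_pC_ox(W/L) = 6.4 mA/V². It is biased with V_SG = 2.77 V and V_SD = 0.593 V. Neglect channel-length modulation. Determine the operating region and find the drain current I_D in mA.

Triode; I_D = 4.07 mA

V_ov = V_SG − |V_th| = 2.77 − 1.4 = 1.37 V.
Since V_SD = 0.593 V < V_ov = 1.37 V, the device is in the triode region.
I_D = k_p [V_ov · V_SD − ½ V_SD²] = 6.4 × [1.37 × 0.593 − 0.5 × 0.593²] = 4.07 mA.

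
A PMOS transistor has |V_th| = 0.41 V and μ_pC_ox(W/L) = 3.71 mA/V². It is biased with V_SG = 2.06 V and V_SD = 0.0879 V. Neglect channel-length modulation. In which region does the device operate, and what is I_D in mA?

V_ov = V_SG − |V_th| = 2.06 − 0.41 = 1.65 V.
Since V_SD = 0.0879 V < V_ov = 1.65 V, the device is in the triode region.
I_D = k_p [V_ov · V_SD − ½ V_SD²] = 3.71 × [1.65 × 0.0879 − 0.5 × 0.0879²] = 0.524 mA.

Triode; I_D = 0.524 mA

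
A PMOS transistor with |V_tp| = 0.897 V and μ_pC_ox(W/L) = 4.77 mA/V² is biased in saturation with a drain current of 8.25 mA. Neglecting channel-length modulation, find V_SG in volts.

V_SG = 2.76 V

In saturation I_D = ½ k_p (V_SG − |V_tp|)², so V_SG − |V_tp| = √(2 I_D / k_p) = √(2 × 8.25 / 4.77) = 1.86 V.
V_SG = 0.897 + 1.86 = 2.76 V.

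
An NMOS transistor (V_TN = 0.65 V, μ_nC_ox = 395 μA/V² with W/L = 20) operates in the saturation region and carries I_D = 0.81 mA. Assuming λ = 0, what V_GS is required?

V_GS = 1.10 V

k_n = μ_nC_ox · (W/L) = 7.9 mA/V².
In saturation I_D = ½ k_n (V_GS − V_TN)², so V_GS − V_TN = √(2 I_D / k_n) = √(2 × 0.81 / 7.9) = 0.453 V.
V_GS = 0.65 + 0.453 = 1.1 V.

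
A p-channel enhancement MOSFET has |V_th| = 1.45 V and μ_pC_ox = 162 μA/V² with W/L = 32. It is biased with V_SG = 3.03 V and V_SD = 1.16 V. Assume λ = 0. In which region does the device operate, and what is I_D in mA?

k_p = μ_pC_ox · (W/L) = 5.184 mA/V².
V_ov = V_SG − |V_th| = 3.03 − 1.45 = 1.58 V.
Since V_SD = 1.16 V < V_ov = 1.58 V, the device is in the triode region.
I_D = k_p [V_ov · V_SD − ½ V_SD²] = 5.184 × [1.58 × 1.16 − 0.5 × 1.16²] = 6.01 mA.

Triode; I_D = 6.01 mA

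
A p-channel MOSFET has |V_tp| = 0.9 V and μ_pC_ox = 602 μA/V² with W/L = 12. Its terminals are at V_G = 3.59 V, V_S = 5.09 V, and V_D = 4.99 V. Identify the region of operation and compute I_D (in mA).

V_SG = V_S − V_G = 5.09 − 3.59 = 1.5 V; V_SD = V_S − V_D = 5.09 − 4.99 = 0.1 V.
k_p = μ_pC_ox · (W/L) = 7.224 mA/V².
V_ov = V_SG − |V_tp| = 1.5 − 0.9 = 0.6 V.
Since V_SD = 0.1 V < V_ov = 0.6 V, the device is in the triode region.
I_D = k_p [V_ov · V_SD − ½ V_SD²] = 7.224 × [0.6 × 0.1 − 0.5 × 0.1²] = 0.397 mA.

Triode; I_D = 0.397 mA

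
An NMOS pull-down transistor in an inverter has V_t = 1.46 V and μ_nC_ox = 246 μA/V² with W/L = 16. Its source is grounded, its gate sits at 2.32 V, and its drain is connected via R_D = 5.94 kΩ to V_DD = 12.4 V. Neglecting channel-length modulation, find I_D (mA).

V_GS = V_G = 2.32 V, so V_ov = 2.32 − 1.46 = 0.86 V.
k_n = μ_nC_ox · (W/L) = 3.936 mA/V².
Assume saturation: I_D = ½ k_n V_ov² = 0.5 × 3.936 × 0.86² = 1.46 mA, giving V_DS = V_DD − I_D R_D = 12.4 − 1.46 × 5.94 = 3.75 V.
V_DS = 3.75 V ≥ V_ov = 0.86 V, confirming saturation.

I_D = 1.46 mA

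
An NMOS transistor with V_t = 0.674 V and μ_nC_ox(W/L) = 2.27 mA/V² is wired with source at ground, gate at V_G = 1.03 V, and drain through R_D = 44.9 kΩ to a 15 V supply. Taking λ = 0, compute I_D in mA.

I_D = 0.144 mA

V_GS = V_G = 1.03 V, so V_ov = 1.03 − 0.674 = 0.356 V.
Assume saturation: I_D = ½ k_n V_ov² = 0.5 × 2.27 × 0.356² = 0.144 mA, giving V_DS = V_DD − I_D R_D = 15 − 0.144 × 44.9 = 8.54 V.
V_DS = 8.54 V ≥ V_ov = 0.356 V, confirming saturation.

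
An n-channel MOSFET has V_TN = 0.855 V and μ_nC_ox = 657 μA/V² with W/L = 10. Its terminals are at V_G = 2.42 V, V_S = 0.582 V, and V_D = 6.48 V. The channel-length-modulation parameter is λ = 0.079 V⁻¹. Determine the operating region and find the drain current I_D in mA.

Saturation; I_D = 4.65 mA

V_GS = V_G − V_S = 2.42 − 0.582 = 1.84 V; V_DS = V_D − V_S = 6.48 − 0.582 = 5.9 V.
k_n = μ_nC_ox · (W/L) = 6.57 mA/V².
V_ov = V_GS − V_TN = 1.84 − 0.855 = 0.983 V.
Since V_DS = 5.9 V ≥ V_ov = 0.983 V, the device is in saturation.
I_D = ½ k_n V_ov² (1 + λ V_DS) = 0.5 × 6.57 × 0.983² × (1 + 0.079 × 5.9) = 4.65 mA.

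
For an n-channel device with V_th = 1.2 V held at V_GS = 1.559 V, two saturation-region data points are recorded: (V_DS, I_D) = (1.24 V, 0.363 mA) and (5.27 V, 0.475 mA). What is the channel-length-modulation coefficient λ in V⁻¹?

λ = 0.0846 V⁻¹

With V_GS fixed, I_D ∝ (1 + λ V_DS) in saturation, so I_D2/I_D1 = (1 + λ V_DS2)/(1 + λ V_DS1).
0.475/0.363 = 1.309 = (1 + 5.27 λ)/(1 + 1.24 λ).
Solving: λ (I_D1 V_DS2 − I_D2 V_DS1) = I_D2 − I_D1, so λ = (0.475 − 0.363) / (0.363 × 5.27 − 0.475 × 1.24) = 0.112 / 1.32 = 0.0846 V⁻¹.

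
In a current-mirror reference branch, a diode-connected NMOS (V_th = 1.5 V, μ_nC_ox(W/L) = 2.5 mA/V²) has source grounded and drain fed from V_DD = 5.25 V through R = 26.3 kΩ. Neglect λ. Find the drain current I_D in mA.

I_D = 0.130 mA

With gate tied to drain, V_GS = V_DS ≥ V_GS − V_th, so the device is in saturation.
KCL at the drain: ½ k_n (V_GS − V_th)² = (V_DD − V_GS)/R.
Let x = V_GS − 1.5. Then 32.9 x² + x − 3.75 = 0, giving x = 0.323 V (positive root), so V_GS = 1.82 V.
I_D = (V_DD − V_GS)/R = (5.25 − 1.82) / 26.3 = 0.13 mA.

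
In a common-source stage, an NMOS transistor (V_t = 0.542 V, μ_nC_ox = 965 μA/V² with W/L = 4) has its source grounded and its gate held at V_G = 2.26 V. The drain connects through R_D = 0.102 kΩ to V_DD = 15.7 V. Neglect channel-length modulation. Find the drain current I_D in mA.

I_D = 5.70 mA

V_GS = V_G = 2.26 V, so V_ov = 2.26 − 0.542 = 1.72 V.
k_n = μ_nC_ox · (W/L) = 3.86 mA/V².
Assume saturation: I_D = ½ k_n V_ov² = 0.5 × 3.86 × 1.72² = 5.7 mA, giving V_DS = V_DD − I_D R_D = 15.7 − 5.7 × 0.102 = 15.1 V.
V_DS = 15.1 V ≥ V_ov = 1.72 V, confirming saturation.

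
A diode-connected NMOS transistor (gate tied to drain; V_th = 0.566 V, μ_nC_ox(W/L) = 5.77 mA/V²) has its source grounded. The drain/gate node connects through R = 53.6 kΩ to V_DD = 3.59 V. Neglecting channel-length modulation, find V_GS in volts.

With gate tied to drain, V_GS = V_DS ≥ V_GS − V_th, so the device is in saturation.
KCL at the drain: ½ k_n (V_GS − V_th)² = (V_DD − V_GS)/R.
Let x = V_GS − 0.566. Then 155 x² + x − 3.024 = 0, giving x = 0.137 V (positive root), so V_GS = 0.703 V.
I_D = (V_DD − V_GS)/R = (3.59 − 0.703) / 53.6 = 0.0539 mA.

V_GS = 0.703 V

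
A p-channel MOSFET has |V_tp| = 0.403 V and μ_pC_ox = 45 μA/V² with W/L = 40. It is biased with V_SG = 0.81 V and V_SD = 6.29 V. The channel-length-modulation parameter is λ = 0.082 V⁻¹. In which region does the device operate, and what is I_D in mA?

Saturation; I_D = 0.226 mA

k_p = μ_pC_ox · (W/L) = 1.8 mA/V².
V_ov = V_SG − |V_tp| = 0.81 − 0.403 = 0.407 V.
Since V_SD = 6.29 V ≥ V_ov = 0.407 V, the device is in saturation.
I_D = ½ k_p V_ov² (1 + λ V_SD) = 0.5 × 1.8 × 0.407² × (1 + 0.082 × 6.29) = 0.226 mA.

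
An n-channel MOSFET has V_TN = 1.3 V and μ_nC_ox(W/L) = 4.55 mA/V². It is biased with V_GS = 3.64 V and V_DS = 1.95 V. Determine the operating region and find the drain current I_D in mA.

Triode; I_D = 12.1 mA

V_ov = V_GS − V_TN = 3.64 − 1.3 = 2.34 V.
Since V_DS = 1.95 V < V_ov = 2.34 V, the device is in the triode region.
I_D = k_n [V_ov · V_DS − ½ V_DS²] = 4.55 × [2.34 × 1.95 − 0.5 × 1.95²] = 12.1 mA.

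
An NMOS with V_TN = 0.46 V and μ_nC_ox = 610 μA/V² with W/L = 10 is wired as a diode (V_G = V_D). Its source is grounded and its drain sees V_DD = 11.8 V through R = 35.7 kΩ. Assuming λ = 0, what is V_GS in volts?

With gate tied to drain, V_GS = V_DS ≥ V_GS − V_TN, so the device is in saturation.
k_n = μ_nC_ox · (W/L) = 6.1 mA/V².
KCL at the drain: ½ k_n (V_GS − V_TN)² = (V_DD − V_GS)/R.
Let x = V_GS − 0.46. Then 109 x² + x − 11.34 = 0, giving x = 0.318 V (positive root), so V_GS = 0.778 V.
I_D = (V_DD − V_GS)/R = (11.8 − 0.778) / 35.7 = 0.309 mA.

V_GS = 0.778 V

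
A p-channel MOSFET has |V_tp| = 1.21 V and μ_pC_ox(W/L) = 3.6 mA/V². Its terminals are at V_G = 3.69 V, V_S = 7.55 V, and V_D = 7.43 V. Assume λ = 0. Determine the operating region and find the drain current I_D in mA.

V_SG = V_S − V_G = 7.55 − 3.69 = 3.86 V; V_SD = V_S − V_D = 7.55 − 7.43 = 0.12 V.
V_ov = V_SG − |V_tp| = 3.86 − 1.21 = 2.65 V.
Since V_SD = 0.12 V < V_ov = 2.65 V, the device is in the triode region.
I_D = k_p [V_ov · V_SD − ½ V_SD²] = 3.6 × [2.65 × 0.12 − 0.5 × 0.12²] = 1.12 mA.

Triode; I_D = 1.12 mA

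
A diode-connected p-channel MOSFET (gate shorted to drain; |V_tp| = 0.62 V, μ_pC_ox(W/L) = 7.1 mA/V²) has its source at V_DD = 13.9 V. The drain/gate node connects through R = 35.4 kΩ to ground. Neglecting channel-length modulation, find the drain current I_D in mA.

With gate tied to drain, V_SG = V_SD ≥ V_SG − |V_tp|, so the device is in saturation.
KCL at the drain: ½ k_p (V_SG − |V_tp|)² = (V_DD − V_SG)/R.
Let x = V_SG − 0.62. Then 126 x² + x − 13.28 = 0, giving x = 0.321 V (positive root), so V_SG = 0.941 V.
I_D = (V_DD − V_SG)/R = (13.9 − 0.941) / 35.4 = 0.366 mA.

I_D = 0.366 mA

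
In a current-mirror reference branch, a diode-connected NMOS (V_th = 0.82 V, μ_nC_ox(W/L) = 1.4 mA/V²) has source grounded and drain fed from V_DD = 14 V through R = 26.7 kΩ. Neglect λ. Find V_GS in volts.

V_GS = 1.63 V

With gate tied to drain, V_GS = V_DS ≥ V_GS − V_th, so the device is in saturation.
KCL at the drain: ½ k_n (V_GS − V_th)² = (V_DD − V_GS)/R.
Let x = V_GS − 0.82. Then 18.7 x² + x − 13.18 = 0, giving x = 0.813 V (positive root), so V_GS = 1.63 V.
I_D = (V_DD − V_GS)/R = (14 − 1.63) / 26.7 = 0.463 mA.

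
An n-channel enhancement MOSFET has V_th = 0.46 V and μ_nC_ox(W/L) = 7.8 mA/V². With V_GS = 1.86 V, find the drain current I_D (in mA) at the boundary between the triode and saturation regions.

At the boundary V_DS = V_ov = V_GS − V_th = 1.86 − 0.46 = 1.4 V.
I_D = ½ k_n V_ov² = 0.5 × 7.8 × 1.4² = 7.64 mA.

I_D = 7.64 mA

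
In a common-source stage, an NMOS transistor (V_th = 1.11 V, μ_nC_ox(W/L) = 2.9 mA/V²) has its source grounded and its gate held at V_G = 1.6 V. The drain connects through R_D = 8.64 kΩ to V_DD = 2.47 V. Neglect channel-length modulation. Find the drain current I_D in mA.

I_D = 0.258 mA

V_GS = V_G = 1.6 V, so V_ov = 1.6 − 1.11 = 0.49 V.
Assume saturation: I_D = ½ k_n V_ov² = 0.5 × 2.9 × 0.49² = 0.348 mA, giving V_DS = V_DD − I_D R_D = 2.47 − 0.348 × 8.64 = -0.538 V.
But -0.538 V < V_ov = 0.49 V, so the device is actually in triode.
In triode I_D = k_n[V_ov V_DS − ½ V_DS²] and I_D = (V_DD − V_DS)/R_D. Equating: 12.5 V_DS² − 13.28 V_DS + 2.47 = 0, giving V_DS = 0.241 V (the root below V_ov).
I_D = (2.47 − 0.241) / 8.64 = 0.258 mA.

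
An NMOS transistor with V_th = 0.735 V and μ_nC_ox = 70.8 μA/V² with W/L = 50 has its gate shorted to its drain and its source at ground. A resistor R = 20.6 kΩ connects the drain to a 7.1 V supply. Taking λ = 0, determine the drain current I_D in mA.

With gate tied to drain, V_GS = V_DS ≥ V_GS − V_th, so the device is in saturation.
k_n = μ_nC_ox · (W/L) = 3.54 mA/V².
KCL at the drain: ½ k_n (V_GS − V_th)² = (V_DD − V_GS)/R.
Let x = V_GS − 0.735. Then 36.5 x² + x − 6.365 = 0, giving x = 0.404 V (positive root), so V_GS = 1.14 V.
I_D = (V_DD − V_GS)/R = (7.1 − 1.14) / 20.6 = 0.289 mA.

I_D = 0.289 mA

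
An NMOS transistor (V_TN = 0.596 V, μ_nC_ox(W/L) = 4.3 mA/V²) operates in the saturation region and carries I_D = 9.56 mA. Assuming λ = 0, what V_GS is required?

V_GS = 2.70 V

In saturation I_D = ½ k_n (V_GS − V_TN)², so V_GS − V_TN = √(2 I_D / k_n) = √(2 × 9.56 / 4.3) = 2.11 V.
V_GS = 0.596 + 2.11 = 2.7 V.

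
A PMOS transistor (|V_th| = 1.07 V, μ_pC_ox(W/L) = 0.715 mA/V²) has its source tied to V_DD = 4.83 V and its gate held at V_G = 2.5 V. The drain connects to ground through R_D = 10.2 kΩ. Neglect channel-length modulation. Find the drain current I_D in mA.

I_D = 0.414 mA

V_SG = V_DD − V_G = 4.83 − 2.5 = 2.33 V, so V_ov = 2.33 − 1.07 = 1.26 V.
Assume saturation: I_D = ½ k_p V_ov² = 0.5 × 0.715 × 1.26² = 0.568 mA, giving V_SD = V_DD − I_D R_D = 4.83 − 0.568 × 10.2 = -0.959 V.
But -0.959 V < V_ov = 1.26 V, so the device is actually in triode.
In triode I_D = k_p[V_ov V_SD − ½ V_SD²] and I_D = (V_DD − V_SD)/R_D. Equating: 3.65 V_SD² − 10.19 V_SD + 4.83 = 0, giving V_SD = 0.605 V (the root below V_ov).
I_D = (4.83 − 0.605) / 10.2 = 0.414 mA.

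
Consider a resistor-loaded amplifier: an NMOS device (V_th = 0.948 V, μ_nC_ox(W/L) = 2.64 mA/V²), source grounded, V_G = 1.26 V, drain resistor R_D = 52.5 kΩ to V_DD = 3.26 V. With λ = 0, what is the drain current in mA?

V_GS = V_G = 1.26 V, so V_ov = 1.26 − 0.948 = 0.312 V.
Assume saturation: I_D = ½ k_n V_ov² = 0.5 × 2.64 × 0.312² = 0.128 mA, giving V_DS = V_DD − I_D R_D = 3.26 − 0.128 × 52.5 = -3.49 V.
But -3.49 V < V_ov = 0.312 V, so the device is actually in triode.
In triode I_D = k_n[V_ov V_DS − ½ V_DS²] and I_D = (V_DD − V_DS)/R_D. Equating: 69.3 V_DS² − 44.24 V_DS + 3.26 = 0, giving V_DS = 0.085 V (the root below V_ov).
I_D = (3.26 − 0.085) / 52.5 = 0.0605 mA.

I_D = 0.0605 mA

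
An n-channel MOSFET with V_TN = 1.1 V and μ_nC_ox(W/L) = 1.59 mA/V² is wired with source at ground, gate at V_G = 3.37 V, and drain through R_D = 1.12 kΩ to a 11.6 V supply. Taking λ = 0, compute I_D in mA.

V_GS = V_G = 3.37 V, so V_ov = 3.37 − 1.1 = 2.27 V.
Assume saturation: I_D = ½ k_n V_ov² = 0.5 × 1.59 × 2.27² = 4.1 mA, giving V_DS = V_DD − I_D R_D = 11.6 − 4.1 × 1.12 = 7.01 V.
V_DS = 7.01 V ≥ V_ov = 2.27 V, confirming saturation.

I_D = 4.10 mA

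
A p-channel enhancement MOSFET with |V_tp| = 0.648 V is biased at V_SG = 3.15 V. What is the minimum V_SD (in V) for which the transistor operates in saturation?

The boundary between triode and saturation is V_SD = V_SG − |V_tp| = V_ov.
V_ov = 3.15 − 0.648 = 2.5 V.

V_SD,sat = 2.50 V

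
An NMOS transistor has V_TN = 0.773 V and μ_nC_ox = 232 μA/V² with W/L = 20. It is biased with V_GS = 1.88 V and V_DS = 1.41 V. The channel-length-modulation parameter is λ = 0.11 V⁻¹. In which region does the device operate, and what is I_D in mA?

k_n = μ_nC_ox · (W/L) = 4.64 mA/V².
V_ov = V_GS − V_TN = 1.88 − 0.773 = 1.11 V.
Since V_DS = 1.41 V ≥ V_ov = 1.11 V, the device is in saturation.
I_D = ½ k_n V_ov² (1 + λ V_DS) = 0.5 × 4.64 × 1.11² × (1 + 0.11 × 1.41) = 3.28 mA.

Saturation; I_D = 3.28 mA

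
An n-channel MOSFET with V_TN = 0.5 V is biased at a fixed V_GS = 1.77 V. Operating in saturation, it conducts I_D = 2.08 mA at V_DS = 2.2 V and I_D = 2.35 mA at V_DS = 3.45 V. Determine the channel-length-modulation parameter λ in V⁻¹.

λ = 0.135 V⁻¹

With V_GS fixed, I_D ∝ (1 + λ V_DS) in saturation, so I_D2/I_D1 = (1 + λ V_DS2)/(1 + λ V_DS1).
2.35/2.08 = 1.13 = (1 + 3.45 λ)/(1 + 2.2 λ).
Solving: λ (I_D1 V_DS2 − I_D2 V_DS1) = I_D2 − I_D1, so λ = (2.35 − 2.08) / (2.08 × 3.45 − 2.35 × 2.2) = 0.27 / 2.01 = 0.135 V⁻¹.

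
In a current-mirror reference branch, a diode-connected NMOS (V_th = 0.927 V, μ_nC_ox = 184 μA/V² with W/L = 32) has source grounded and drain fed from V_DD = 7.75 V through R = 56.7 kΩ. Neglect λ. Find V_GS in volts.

V_GS = 1.13 V

With gate tied to drain, V_GS = V_DS ≥ V_GS − V_th, so the device is in saturation.
k_n = μ_nC_ox · (W/L) = 5.888 mA/V².
KCL at the drain: ½ k_n (V_GS − V_th)² = (V_DD − V_GS)/R.
Let x = V_GS − 0.927. Then 167 x² + x − 6.823 = 0, giving x = 0.199 V (positive root), so V_GS = 1.13 V.
I_D = (V_DD − V_GS)/R = (7.75 − 1.13) / 56.7 = 0.117 mA.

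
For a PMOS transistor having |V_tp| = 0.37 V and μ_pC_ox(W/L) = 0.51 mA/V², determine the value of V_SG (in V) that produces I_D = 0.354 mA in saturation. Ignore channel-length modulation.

V_SG = 1.55 V

In saturation I_D = ½ k_p (V_SG − |V_tp|)², so V_SG − |V_tp| = √(2 I_D / k_p) = √(2 × 0.354 / 0.51) = 1.18 V.
V_SG = 0.37 + 1.18 = 1.55 V.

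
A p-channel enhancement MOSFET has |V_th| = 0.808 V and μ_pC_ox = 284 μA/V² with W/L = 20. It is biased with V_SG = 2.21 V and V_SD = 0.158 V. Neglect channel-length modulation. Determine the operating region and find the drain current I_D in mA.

k_p = μ_pC_ox · (W/L) = 5.68 mA/V².
V_ov = V_SG − |V_th| = 2.21 − 0.808 = 1.4 V.
Since V_SD = 0.158 V < V_ov = 1.4 V, the device is in the triode region.
I_D = k_p [V_ov · V_SD − ½ V_SD²] = 5.68 × [1.4 × 0.158 − 0.5 × 0.158²] = 1.19 mA.

Triode; I_D = 1.19 mA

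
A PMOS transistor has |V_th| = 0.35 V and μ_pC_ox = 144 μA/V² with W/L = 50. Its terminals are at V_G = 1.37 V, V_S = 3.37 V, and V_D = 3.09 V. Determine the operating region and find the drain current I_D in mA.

V_SG = V_S − V_G = 3.37 − 1.37 = 2 V; V_SD = V_S − V_D = 3.37 − 3.09 = 0.28 V.
k_p = μ_pC_ox · (W/L) = 7.2 mA/V².
V_ov = V_SG − |V_th| = 2 − 0.35 = 1.65 V.
Since V_SD = 0.28 V < V_ov = 1.65 V, the device is in the triode region.
I_D = k_p [V_ov · V_SD − ½ V_SD²] = 7.2 × [1.65 × 0.28 − 0.5 × 0.28²] = 3.04 mA.

Triode; I_D = 3.04 mA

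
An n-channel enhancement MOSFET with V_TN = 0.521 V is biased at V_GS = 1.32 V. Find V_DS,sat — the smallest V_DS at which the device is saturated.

V_DS,sat = 0.799 V

The boundary between triode and saturation is V_DS = V_GS − V_TN = V_ov.
V_ov = 1.32 − 0.521 = 0.799 V.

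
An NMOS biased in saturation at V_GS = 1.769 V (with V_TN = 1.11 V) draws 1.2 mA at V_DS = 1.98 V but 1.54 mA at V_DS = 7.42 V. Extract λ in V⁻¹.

With V_GS fixed, I_D ∝ (1 + λ V_DS) in saturation, so I_D2/I_D1 = (1 + λ V_DS2)/(1 + λ V_DS1).
1.54/1.2 = 1.283 = (1 + 7.42 λ)/(1 + 1.98 λ).
Solving: λ (I_D1 V_DS2 − I_D2 V_DS1) = I_D2 − I_D1, so λ = (1.54 − 1.2) / (1.2 × 7.42 − 1.54 × 1.98) = 0.34 / 5.85 = 0.0581 V⁻¹.

λ = 0.0581 V⁻¹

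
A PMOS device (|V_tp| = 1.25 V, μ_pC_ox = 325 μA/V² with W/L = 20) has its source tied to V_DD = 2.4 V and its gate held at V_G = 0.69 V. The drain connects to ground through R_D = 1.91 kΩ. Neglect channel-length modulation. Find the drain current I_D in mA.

I_D = 0.688 mA

V_SG = V_DD − V_G = 2.4 − 0.69 = 1.71 V, so V_ov = 1.71 − 1.25 = 0.46 V.
k_p = μ_pC_ox · (W/L) = 6.5 mA/V².
Assume saturation: I_D = ½ k_p V_ov² = 0.5 × 6.5 × 0.46² = 0.688 mA, giving V_SD = V_DD − I_D R_D = 2.4 − 0.688 × 1.91 = 1.09 V.
V_SD = 1.09 V ≥ V_ov = 0.46 V, confirming saturation.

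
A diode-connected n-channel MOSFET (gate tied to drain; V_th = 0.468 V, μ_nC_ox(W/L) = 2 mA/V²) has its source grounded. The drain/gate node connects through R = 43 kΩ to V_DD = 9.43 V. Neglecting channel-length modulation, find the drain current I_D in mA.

With gate tied to drain, V_GS = V_DS ≥ V_GS − V_th, so the device is in saturation.
KCL at the drain: ½ k_n (V_GS − V_th)² = (V_DD − V_GS)/R.
Let x = V_GS − 0.468. Then 43 x² + x − 8.962 = 0, giving x = 0.445 V (positive root), so V_GS = 0.913 V.
I_D = (V_DD − V_GS)/R = (9.43 − 0.913) / 43 = 0.198 mA.

I_D = 0.198 mA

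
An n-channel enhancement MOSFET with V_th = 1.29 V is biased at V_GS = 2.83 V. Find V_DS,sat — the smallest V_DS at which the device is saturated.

The boundary between triode and saturation is V_DS = V_GS − V_th = V_ov.
V_ov = 2.83 − 1.29 = 1.54 V.

V_DS,sat = 1.54 V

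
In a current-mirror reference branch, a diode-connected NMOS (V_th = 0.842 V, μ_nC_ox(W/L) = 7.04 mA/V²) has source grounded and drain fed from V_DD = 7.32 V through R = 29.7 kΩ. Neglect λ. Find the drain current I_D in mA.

I_D = 0.210 mA

With gate tied to drain, V_GS = V_DS ≥ V_GS − V_th, so the device is in saturation.
KCL at the drain: ½ k_n (V_GS − V_th)² = (V_DD − V_GS)/R.
Let x = V_GS − 0.842. Then 105 x² + x − 6.478 = 0, giving x = 0.244 V (positive root), so V_GS = 1.09 V.
I_D = (V_DD − V_GS)/R = (7.32 − 1.09) / 29.7 = 0.21 mA.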